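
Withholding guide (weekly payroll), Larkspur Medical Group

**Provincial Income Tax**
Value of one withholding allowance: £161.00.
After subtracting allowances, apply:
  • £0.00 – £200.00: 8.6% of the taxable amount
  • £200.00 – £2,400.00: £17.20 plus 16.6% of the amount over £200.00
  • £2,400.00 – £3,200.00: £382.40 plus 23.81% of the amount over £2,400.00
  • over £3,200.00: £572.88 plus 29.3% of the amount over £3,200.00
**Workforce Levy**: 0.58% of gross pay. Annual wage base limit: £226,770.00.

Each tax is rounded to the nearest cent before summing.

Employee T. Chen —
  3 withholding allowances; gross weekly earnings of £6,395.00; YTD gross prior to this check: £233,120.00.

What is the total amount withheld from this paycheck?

Provincial Income Tax: taxable = £6,395.00 − 3×£161.00 = £5,912.00
  £572.88 + 29.3% × (£5,912.00 − £3,200.00) = £572.88 + 29.3% × £2,712.00 = £1,367.50
Workforce Levy: YTD £233,120.00 ≥ cap £226,770.00 → £0.00
Total: £1,367.50 + £0.00 = £1,367.50

£1,367.50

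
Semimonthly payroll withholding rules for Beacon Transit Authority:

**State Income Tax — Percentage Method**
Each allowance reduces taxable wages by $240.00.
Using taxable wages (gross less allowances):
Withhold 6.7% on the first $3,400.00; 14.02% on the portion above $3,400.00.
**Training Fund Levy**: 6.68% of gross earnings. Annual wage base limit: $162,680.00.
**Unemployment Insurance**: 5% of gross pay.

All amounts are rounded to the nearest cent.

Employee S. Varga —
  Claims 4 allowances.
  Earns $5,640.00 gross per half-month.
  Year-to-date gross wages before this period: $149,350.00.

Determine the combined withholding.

State Income Tax: taxable = $5,640.00 − 4×$240.00 = $4,680.00
  $227.80 + 14.02% × ($4,680.00 − $3,400.00) = $227.80 + 14.02% × $1,280.00 = $407.26
Training Fund Levy: 6.68% × $5,640.00 = $376.75
Unemployment Insurance: 5% × $5,640.00 = $282.00
Total: $407.26 + $376.75 + $282.00 = $1,066.01

$1,066.01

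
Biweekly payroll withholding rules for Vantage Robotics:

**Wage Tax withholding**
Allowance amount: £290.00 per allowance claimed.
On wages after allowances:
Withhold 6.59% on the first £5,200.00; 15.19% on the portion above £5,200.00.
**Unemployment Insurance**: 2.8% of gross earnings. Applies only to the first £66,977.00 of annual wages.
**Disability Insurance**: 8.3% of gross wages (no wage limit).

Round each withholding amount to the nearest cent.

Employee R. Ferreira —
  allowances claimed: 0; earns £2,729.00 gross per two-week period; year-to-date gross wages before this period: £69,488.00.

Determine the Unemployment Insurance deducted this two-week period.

£0.00

Unemployment Insurance: YTD £69,488.00 ≥ cap £66,977.00 → £0.00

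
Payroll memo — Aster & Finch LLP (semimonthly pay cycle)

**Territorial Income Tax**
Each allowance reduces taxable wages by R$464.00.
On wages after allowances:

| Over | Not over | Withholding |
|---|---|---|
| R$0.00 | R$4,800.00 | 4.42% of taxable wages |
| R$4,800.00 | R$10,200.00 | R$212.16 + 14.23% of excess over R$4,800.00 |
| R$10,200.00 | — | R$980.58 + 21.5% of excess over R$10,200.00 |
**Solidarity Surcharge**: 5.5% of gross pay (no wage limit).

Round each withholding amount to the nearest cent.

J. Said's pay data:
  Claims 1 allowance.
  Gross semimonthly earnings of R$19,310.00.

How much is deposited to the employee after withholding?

R$15,408.48

Territorial Income Tax: taxable = R$19,310.00 − 1×R$464.00 = R$18,846.00
  R$980.58 + 21.5% × (R$18,846.00 − R$10,200.00) = R$980.58 + 21.5% × R$8,646.00 = R$2,839.47
Solidarity Surcharge: 5.5% × R$19,310.00 = R$1,062.05
Total withheld: R$2,839.47 + R$1,062.05 = R$3,901.52
Net pay: R$19,310.00 − R$3,901.52 = R$15,408.48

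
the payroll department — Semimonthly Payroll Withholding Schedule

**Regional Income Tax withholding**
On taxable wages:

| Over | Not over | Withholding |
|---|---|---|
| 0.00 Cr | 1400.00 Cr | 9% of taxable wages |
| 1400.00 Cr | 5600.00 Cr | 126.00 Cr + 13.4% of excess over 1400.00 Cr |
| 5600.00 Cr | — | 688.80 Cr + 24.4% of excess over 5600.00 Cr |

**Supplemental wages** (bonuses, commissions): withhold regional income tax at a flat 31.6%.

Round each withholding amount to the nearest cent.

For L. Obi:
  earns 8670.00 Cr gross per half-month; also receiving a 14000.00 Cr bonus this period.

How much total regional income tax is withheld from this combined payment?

Regional Income Tax: taxable = 8670.00 Cr
  688.80 Cr + 24.4% × (8670.00 Cr − 5600.00 Cr) = 688.80 Cr + 24.4% × 3070.00 Cr = 1437.88 Cr
Supplemental (31.6% flat on bonus): 31.6% × 14000.00 Cr = 4424.00 Cr
Total regional income tax: 1437.88 Cr + 4424.00 Cr = 5861.88 Cr

5861.88 Cr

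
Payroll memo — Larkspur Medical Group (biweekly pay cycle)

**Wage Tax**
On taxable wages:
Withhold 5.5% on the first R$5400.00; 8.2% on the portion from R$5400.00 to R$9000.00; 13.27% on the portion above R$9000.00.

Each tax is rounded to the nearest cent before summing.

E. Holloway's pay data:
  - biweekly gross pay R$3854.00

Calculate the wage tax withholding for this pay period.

R$211.97

Wage Tax: taxable = R$3854.00
  5.5% × R$3854.00 = R$211.97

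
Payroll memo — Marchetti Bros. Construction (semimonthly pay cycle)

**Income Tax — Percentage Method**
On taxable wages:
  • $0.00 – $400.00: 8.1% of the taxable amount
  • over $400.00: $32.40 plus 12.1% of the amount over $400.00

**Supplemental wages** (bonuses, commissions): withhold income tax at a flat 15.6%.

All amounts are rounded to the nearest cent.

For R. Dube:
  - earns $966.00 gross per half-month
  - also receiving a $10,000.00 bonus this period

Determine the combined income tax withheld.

Income Tax: taxable = $966.00
  $32.40 + 12.1% × ($966.00 − $400.00) = $32.40 + 12.1% × $566.00 = $100.89
Supplemental (15.6% flat on bonus): 15.6% × $10,000.00 = $1,560.00
Total income tax: $100.89 + $1,560.00 = $1,660.89

$1,660.89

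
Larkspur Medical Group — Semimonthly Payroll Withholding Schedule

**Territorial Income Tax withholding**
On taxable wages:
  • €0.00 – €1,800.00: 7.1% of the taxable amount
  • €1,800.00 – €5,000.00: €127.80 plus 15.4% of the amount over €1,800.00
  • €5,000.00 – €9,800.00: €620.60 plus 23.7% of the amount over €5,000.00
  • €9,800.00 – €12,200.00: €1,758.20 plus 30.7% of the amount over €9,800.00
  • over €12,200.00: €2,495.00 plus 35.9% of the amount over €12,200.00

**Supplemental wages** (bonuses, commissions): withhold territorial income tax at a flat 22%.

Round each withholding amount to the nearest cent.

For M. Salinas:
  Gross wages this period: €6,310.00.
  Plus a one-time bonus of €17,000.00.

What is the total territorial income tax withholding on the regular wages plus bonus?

Territorial Income Tax: taxable = €6,310.00
  €620.60 + 23.7% × (€6,310.00 − €5,000.00) = €620.60 + 23.7% × €1,310.00 = €931.07
Supplemental (22% flat on bonus): 22% × €17,000.00 = €3,740.00
Total territorial income tax: €931.07 + €3,740.00 = €4,671.07

€4,671.07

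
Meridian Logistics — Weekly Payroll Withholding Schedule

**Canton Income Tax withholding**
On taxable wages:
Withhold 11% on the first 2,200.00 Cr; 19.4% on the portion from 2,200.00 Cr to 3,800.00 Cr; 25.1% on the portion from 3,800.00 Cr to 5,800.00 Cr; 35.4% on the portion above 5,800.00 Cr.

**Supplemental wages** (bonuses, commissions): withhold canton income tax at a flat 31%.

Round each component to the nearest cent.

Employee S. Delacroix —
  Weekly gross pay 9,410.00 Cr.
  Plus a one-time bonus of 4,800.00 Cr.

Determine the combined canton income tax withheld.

3,820.34 Cr

Canton Income Tax: taxable = 9,410.00 Cr
  1,054.40 Cr + 35.4% × (9,410.00 Cr − 5,800.00 Cr) = 1,054.40 Cr + 35.4% × 3,610.00 Cr = 2,332.34 Cr
Supplemental (31% flat on bonus): 31% × 4,800.00 Cr = 1,488.00 Cr
Total canton income tax: 2,332.34 Cr + 1,488.00 Cr = 3,820.34 Cr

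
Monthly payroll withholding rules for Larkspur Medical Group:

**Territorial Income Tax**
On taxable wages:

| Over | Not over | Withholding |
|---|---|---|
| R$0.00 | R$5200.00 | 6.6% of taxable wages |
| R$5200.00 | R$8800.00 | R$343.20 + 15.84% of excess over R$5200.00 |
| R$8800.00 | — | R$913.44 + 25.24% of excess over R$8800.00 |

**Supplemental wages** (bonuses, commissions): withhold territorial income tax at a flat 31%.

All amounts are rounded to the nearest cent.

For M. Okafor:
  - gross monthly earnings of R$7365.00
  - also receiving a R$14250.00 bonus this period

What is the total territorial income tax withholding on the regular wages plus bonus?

Territorial Income Tax: taxable = R$7365.00
  R$343.20 + 15.84% × (R$7365.00 − R$5200.00) = R$343.20 + 15.84% × R$2165.00 = R$686.14
Supplemental (31% flat on bonus): 31% × R$14250.00 = R$4417.50
Total territorial income tax: R$686.14 + R$4417.50 = R$5103.64

R$5103.64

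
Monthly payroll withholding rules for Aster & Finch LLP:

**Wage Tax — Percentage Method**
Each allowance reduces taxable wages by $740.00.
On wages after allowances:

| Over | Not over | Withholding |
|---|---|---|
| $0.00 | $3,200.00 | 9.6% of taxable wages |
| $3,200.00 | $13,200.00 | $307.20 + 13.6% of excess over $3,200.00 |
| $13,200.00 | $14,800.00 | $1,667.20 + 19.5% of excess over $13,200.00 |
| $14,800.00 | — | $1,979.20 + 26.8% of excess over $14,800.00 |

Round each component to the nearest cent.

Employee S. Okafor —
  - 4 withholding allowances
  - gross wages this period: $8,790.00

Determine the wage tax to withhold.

$664.88

Wage Tax: taxable = $8,790.00 − 4×$740.00 = $5,830.00
  $307.20 + 13.6% × ($5,830.00 − $3,200.00) = $307.20 + 13.6% × $2,630.00 = $664.88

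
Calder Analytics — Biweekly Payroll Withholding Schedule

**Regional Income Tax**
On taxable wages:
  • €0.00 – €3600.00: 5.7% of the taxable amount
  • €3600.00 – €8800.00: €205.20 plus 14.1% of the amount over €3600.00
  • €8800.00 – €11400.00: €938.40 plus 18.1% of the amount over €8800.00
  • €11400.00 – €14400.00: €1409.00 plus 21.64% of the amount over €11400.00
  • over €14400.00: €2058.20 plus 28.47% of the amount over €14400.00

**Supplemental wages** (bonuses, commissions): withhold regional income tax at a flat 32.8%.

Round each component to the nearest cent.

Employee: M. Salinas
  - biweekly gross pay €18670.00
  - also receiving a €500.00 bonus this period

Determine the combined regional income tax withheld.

€3437.87

Regional Income Tax: taxable = €18670.00
  €2058.20 + 28.47% × (€18670.00 − €14400.00) = €2058.20 + 28.47% × €4270.00 = €3273.87
Supplemental (32.8% flat on bonus): 32.8% × €500.00 = €164.00
Total regional income tax: €3273.87 + €164.00 = €3437.87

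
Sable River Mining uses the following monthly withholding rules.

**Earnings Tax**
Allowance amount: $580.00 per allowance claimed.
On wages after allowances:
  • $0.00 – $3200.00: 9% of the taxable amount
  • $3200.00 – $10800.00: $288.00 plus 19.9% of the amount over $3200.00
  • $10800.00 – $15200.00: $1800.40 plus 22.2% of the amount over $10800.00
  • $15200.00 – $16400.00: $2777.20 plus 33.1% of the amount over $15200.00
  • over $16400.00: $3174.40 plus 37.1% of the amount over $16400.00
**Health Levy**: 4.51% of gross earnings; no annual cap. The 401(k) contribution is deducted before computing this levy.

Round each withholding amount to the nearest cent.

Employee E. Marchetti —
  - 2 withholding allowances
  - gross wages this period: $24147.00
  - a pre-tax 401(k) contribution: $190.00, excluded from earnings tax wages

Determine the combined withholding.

Earnings Tax: taxable = $24147.00 − $190.00 − 2×$580.00 = $22797.00
  $3174.40 + 37.1% × ($22797.00 − $16400.00) = $3174.40 + 37.1% × $6397.00 = $5547.69
Health Levy: 4.51% × $23957.00 = $1080.46
Total: $5547.69 + $1080.46 = $6628.15

$6628.15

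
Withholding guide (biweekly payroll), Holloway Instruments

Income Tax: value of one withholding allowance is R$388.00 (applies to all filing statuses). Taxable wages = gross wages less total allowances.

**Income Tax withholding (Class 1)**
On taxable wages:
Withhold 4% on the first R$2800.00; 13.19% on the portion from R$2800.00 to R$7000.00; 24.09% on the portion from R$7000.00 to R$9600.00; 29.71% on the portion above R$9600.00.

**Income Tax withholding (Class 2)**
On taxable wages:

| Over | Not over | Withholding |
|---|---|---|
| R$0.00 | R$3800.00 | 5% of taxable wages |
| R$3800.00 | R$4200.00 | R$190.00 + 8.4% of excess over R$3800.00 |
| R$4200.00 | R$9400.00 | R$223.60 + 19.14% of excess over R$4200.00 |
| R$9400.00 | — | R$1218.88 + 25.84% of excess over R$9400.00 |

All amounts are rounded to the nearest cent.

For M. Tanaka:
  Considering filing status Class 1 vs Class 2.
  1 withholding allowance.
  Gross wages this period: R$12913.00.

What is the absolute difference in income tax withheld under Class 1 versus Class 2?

R$134.96

Income Tax (Class 1): taxable = R$12913.00 − 1×R$388.00 = R$12525.00
  R$1292.32 + 29.71% × (R$12525.00 − R$9600.00) = R$1292.32 + 29.71% × R$2925.00 = R$2161.34
Income Tax (Class 2): taxable = R$12913.00 − 1×R$388.00 = R$12525.00
  R$1218.88 + 25.84% × (R$12525.00 − R$9400.00) = R$1218.88 + 25.84% × R$3125.00 = R$2026.38
Difference: |R$2161.34 − R$2026.38| = R$134.96 (higher under Class 1)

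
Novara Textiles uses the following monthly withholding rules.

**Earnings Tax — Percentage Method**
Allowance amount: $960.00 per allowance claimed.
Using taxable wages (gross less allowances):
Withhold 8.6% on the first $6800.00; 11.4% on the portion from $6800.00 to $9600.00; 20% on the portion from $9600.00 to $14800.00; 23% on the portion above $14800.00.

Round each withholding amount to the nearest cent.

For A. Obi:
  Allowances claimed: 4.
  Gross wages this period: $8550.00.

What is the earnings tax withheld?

$405.06

Earnings Tax: taxable = $8550.00 − 4×$960.00 = $4710.00
  8.6% × $4710.00 = $405.06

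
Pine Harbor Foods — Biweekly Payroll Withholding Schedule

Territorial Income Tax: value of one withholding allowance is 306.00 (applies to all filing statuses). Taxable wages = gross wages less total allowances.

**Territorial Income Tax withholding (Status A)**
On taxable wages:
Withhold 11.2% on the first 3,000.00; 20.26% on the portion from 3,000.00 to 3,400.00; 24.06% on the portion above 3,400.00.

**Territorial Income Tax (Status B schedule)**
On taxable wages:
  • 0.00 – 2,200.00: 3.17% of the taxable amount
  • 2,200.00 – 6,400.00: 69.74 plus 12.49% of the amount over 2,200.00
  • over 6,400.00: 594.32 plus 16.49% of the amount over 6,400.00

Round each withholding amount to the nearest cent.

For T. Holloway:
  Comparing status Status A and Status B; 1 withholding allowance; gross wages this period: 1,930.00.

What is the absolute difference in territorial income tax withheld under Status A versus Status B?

130.41

Territorial Income Tax (Status A): taxable = 1,930.00 − 1×306.00 = 1,624.00
  11.2% × 1,624.00 = 181.89
Territorial Income Tax (Status B): taxable = 1,930.00 − 1×306.00 = 1,624.00
  3.17% × 1,624.00 = 51.48
Difference: |181.89 − 51.48| = 130.41 (higher under Status A)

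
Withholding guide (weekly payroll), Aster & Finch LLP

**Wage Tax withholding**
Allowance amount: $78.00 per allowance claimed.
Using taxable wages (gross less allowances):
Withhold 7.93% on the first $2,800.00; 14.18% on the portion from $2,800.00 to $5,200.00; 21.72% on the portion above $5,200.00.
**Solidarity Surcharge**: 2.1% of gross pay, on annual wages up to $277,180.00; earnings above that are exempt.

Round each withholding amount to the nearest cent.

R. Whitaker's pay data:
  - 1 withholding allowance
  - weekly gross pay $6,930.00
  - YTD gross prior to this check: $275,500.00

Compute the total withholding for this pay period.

Wage Tax: taxable = $6,930.00 − 1×$78.00 = $6,852.00
  $562.36 + 21.72% × ($6,852.00 − $5,200.00) = $562.36 + 21.72% × $1,652.00 = $921.17
Solidarity Surcharge: cap $277,180.00 − YTD $275,500.00 = $1,680.00 subject; 2.1% × $1,680.00 = $35.28
Total: $921.17 + $35.28 = $956.45

$956.45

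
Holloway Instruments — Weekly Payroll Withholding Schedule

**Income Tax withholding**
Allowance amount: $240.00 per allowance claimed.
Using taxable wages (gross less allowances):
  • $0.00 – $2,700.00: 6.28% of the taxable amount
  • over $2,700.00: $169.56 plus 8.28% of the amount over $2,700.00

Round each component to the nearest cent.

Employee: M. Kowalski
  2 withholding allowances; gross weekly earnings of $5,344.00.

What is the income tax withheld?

Income Tax: taxable = $5,344.00 − 2×$240.00 = $4,864.00
  $169.56 + 8.28% × ($4,864.00 − $2,700.00) = $169.56 + 8.28% × $2,164.00 = $348.74

$348.74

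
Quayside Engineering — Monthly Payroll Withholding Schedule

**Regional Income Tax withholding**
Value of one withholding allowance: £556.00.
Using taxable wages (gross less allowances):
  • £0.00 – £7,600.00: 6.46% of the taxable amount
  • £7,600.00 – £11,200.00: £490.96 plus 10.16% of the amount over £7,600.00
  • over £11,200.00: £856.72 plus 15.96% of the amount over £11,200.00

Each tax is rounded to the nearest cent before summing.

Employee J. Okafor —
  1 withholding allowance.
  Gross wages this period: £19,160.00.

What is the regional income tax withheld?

£2,038.40

Regional Income Tax: taxable = £19,160.00 − 1×£556.00 = £18,604.00
  £856.72 + 15.96% × (£18,604.00 − £11,200.00) = £856.72 + 15.96% × £7,404.00 = £2,038.40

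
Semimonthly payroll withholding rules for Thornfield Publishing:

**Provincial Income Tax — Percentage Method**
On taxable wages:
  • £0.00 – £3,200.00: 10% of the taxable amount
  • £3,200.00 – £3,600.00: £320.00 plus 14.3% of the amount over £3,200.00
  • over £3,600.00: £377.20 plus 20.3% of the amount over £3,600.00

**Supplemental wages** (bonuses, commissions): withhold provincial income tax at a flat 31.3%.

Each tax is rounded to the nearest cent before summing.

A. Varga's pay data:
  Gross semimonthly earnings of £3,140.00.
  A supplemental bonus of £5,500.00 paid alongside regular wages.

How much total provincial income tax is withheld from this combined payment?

£2,035.50

Provincial Income Tax: taxable = £3,140.00
  10% × £3,140.00 = £314.00
Supplemental (31.3% flat on bonus): 31.3% × £5,500.00 = £1,721.50
Total provincial income tax: £314.00 + £1,721.50 = £2,035.50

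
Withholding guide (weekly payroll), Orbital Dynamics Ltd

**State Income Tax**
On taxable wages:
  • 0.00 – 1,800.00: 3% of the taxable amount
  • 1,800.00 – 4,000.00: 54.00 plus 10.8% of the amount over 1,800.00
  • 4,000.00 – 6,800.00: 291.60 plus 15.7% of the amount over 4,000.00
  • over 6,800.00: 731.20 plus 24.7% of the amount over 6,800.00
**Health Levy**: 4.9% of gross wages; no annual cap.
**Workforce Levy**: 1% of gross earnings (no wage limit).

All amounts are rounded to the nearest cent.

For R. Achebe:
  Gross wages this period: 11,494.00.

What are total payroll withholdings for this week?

2,568.77

State Income Tax: taxable = 11,494.00
  731.20 + 24.7% × (11,494.00 − 6,800.00) = 731.20 + 24.7% × 4,694.00 = 1,890.62
Health Levy: 4.9% × 11,494.00 = 563.21
Workforce Levy: 1% × 11,494.00 = 114.94
Total: 1,890.62 + 563.21 + 114.94 = 2,568.77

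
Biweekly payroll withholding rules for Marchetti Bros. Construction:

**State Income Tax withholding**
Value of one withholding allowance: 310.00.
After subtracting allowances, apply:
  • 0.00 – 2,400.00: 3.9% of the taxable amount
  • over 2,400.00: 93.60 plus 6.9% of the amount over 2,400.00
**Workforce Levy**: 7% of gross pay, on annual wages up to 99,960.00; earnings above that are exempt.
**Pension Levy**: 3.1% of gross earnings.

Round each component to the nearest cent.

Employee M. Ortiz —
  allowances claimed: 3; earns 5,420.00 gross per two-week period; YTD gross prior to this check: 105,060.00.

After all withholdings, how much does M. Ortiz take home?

State Income Tax: taxable = 5,420.00 − 3×310.00 = 4,490.00
  93.60 + 6.9% × (4,490.00 − 2,400.00) = 93.60 + 6.9% × 2,090.00 = 237.81
Workforce Levy: YTD 105,060.00 ≥ cap 99,960.00 → 0.00
Pension Levy: 3.1% × 5,420.00 = 168.02
Total withheld: 237.81 + 0.00 + 168.02 = 405.83
Net pay: 5,420.00 − 405.83 = 5,014.17

5,014.17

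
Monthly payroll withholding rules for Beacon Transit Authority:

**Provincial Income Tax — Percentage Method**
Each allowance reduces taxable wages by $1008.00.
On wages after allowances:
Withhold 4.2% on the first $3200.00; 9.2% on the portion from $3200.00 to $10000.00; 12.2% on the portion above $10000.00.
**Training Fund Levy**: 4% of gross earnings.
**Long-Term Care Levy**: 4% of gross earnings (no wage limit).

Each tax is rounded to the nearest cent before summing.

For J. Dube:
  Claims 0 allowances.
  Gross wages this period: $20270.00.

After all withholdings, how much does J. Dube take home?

$16635.46

Provincial Income Tax: taxable = $20270.00
  $760.00 + 12.2% × ($20270.00 − $10000.00) = $760.00 + 12.2% × $10270.00 = $2012.94
Training Fund Levy: 4% × $20270.00 = $810.80
Long-Term Care Levy: 4% × $20270.00 = $810.80
Total withheld: $2012.94 + $810.80 + $810.80 = $3634.54
Net pay: $20270.00 − $3634.54 = $16635.46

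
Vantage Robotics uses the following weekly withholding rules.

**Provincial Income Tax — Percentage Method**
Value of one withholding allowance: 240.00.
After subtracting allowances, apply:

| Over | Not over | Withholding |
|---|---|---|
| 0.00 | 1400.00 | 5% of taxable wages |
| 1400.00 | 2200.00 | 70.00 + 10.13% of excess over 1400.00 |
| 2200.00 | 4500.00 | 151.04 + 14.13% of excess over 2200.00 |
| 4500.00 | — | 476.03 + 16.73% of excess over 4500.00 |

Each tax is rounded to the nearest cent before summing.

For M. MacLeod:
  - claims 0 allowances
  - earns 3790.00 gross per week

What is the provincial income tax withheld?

Provincial Income Tax: taxable = 3790.00
  151.04 + 14.13% × (3790.00 − 2200.00) = 151.04 + 14.13% × 1590.00 = 375.71

375.71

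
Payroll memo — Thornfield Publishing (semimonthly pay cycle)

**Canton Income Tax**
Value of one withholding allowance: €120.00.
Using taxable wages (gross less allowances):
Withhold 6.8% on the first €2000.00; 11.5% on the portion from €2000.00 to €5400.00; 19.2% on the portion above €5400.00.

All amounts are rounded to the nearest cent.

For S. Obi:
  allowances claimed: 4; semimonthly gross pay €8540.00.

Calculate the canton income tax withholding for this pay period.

Canton Income Tax: taxable = €8540.00 − 4×€120.00 = €8060.00
  €527.00 + 19.2% × (€8060.00 − €5400.00) = €527.00 + 19.2% × €2660.00 = €1037.72

€1037.72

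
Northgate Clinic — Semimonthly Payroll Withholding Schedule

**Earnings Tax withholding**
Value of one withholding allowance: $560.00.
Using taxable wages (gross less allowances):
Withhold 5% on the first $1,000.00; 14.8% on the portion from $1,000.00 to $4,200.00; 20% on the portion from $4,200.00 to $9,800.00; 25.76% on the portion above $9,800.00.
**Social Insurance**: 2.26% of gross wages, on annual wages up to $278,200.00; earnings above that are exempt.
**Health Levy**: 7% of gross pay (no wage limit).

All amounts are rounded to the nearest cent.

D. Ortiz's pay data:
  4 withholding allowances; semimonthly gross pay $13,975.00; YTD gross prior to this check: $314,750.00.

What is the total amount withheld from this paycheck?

$3,120.31

Earnings Tax: taxable = $13,975.00 − 4×$560.00 = $11,735.00
  $1,643.60 + 25.76% × ($11,735.00 − $9,800.00) = $1,643.60 + 25.76% × $1,935.00 = $2,142.06
Social Insurance: YTD $314,750.00 ≥ cap $278,200.00 → $0.00
Health Levy: 7% × $13,975.00 = $978.25
Total: $2,142.06 + $0.00 + $978.25 = $3,120.31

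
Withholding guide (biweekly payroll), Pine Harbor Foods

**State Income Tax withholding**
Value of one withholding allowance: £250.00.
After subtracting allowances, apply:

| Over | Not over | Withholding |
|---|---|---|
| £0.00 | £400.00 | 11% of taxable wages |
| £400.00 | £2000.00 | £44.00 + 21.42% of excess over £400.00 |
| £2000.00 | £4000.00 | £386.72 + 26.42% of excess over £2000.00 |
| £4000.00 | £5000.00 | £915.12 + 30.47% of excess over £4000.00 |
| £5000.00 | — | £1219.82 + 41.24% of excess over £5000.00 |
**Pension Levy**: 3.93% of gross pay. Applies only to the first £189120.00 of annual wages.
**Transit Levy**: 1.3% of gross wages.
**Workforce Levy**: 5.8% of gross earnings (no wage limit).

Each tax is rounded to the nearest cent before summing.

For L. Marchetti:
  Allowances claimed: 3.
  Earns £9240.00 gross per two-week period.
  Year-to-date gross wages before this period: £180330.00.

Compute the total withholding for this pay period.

£3660.59

State Income Tax: taxable = £9240.00 − 3×£250.00 = £8490.00
  £1219.82 + 41.24% × (£8490.00 − £5000.00) = £1219.82 + 41.24% × £3490.00 = £2659.10
Pension Levy: cap £189120.00 − YTD £180330.00 = £8790.00 subject; 3.93% × £8790.00 = £345.45
Transit Levy: 1.3% × £9240.00 = £120.12
Workforce Levy: 5.8% × £9240.00 = £535.92
Total: £2659.10 + £345.45 + £120.12 + £535.92 = £3660.59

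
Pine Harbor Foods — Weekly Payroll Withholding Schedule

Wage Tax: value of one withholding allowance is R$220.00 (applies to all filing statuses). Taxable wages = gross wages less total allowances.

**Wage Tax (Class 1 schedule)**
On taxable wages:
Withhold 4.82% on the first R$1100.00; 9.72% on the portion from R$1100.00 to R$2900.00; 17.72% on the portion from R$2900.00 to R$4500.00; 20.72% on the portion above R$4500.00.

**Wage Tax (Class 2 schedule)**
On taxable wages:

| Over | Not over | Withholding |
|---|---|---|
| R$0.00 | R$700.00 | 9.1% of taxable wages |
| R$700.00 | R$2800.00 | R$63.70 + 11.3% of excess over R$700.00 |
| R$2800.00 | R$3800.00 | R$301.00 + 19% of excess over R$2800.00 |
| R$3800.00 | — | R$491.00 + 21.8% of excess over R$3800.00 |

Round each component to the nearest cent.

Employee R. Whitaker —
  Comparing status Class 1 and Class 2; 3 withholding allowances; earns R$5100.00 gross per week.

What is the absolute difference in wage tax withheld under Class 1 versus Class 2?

Wage Tax (Class 1): taxable = R$5100.00 − 3×R$220.00 = R$4440.00
  R$227.98 + 17.72% × (R$4440.00 − R$2900.00) = R$227.98 + 17.72% × R$1540.00 = R$500.87
Wage Tax (Class 2): taxable = R$5100.00 − 3×R$220.00 = R$4440.00
  R$491.00 + 21.8% × (R$4440.00 − R$3800.00) = R$491.00 + 21.8% × R$640.00 = R$630.52
Difference: |R$500.87 − R$630.52| = R$129.65 (higher under Class 2)

R$129.65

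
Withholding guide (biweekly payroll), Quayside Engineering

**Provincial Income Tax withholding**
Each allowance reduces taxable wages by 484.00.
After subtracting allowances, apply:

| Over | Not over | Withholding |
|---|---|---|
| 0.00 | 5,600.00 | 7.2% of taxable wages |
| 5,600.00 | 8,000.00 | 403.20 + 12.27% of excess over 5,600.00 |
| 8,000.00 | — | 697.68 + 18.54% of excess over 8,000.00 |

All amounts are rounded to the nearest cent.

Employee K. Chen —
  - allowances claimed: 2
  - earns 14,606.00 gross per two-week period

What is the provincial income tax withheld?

1,742.97

Provincial Income Tax: taxable = 14,606.00 − 2×484.00 = 13,638.00
  697.68 + 18.54% × (13,638.00 − 8,000.00) = 697.68 + 18.54% × 5,638.00 = 1,742.97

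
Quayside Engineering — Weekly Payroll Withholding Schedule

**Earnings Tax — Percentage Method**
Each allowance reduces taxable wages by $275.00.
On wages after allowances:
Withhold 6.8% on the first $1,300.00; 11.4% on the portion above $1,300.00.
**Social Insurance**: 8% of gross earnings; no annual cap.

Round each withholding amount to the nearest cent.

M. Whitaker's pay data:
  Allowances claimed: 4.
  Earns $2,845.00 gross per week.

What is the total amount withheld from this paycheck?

Earnings Tax: taxable = $2,845.00 − 4×$275.00 = $1,745.00
  $88.40 + 11.4% × ($1,745.00 − $1,300.00) = $88.40 + 11.4% × $445.00 = $139.13
Social Insurance: 8% × $2,845.00 = $227.60
Total: $139.13 + $227.60 = $366.73

$366.73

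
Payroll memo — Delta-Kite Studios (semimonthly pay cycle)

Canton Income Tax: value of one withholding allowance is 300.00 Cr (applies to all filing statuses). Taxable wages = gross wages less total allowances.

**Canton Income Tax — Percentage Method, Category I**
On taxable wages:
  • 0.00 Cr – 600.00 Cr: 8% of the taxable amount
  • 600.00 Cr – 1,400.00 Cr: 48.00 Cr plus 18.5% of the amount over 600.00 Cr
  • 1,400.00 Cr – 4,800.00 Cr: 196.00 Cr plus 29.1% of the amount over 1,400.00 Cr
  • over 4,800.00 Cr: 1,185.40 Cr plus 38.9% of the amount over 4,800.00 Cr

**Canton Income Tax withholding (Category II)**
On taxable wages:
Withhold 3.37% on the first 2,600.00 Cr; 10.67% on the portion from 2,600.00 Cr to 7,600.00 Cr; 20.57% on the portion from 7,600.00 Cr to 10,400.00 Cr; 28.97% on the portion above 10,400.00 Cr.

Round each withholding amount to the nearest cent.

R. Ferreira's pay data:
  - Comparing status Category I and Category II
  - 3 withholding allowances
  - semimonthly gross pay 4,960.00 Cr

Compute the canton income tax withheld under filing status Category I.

970.06 Cr

Canton Income Tax (Category I): taxable = 4,960.00 Cr − 3×300.00 Cr = 4,060.00 Cr
  196.00 Cr + 29.1% × (4,060.00 Cr − 1,400.00 Cr) = 196.00 Cr + 29.1% × 2,660.00 Cr = 970.06 Cr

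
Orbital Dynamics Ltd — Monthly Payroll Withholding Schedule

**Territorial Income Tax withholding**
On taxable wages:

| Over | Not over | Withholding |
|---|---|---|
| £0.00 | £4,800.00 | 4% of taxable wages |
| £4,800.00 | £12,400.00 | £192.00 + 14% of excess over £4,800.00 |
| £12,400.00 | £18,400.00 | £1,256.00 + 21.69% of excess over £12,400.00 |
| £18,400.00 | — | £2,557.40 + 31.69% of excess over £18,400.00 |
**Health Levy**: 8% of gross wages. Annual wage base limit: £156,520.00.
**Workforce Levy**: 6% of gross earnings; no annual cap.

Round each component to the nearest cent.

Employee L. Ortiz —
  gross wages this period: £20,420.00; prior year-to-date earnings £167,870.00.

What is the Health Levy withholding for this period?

£0.00

Health Levy: YTD £167,870.00 ≥ cap £156,520.00 → £0.00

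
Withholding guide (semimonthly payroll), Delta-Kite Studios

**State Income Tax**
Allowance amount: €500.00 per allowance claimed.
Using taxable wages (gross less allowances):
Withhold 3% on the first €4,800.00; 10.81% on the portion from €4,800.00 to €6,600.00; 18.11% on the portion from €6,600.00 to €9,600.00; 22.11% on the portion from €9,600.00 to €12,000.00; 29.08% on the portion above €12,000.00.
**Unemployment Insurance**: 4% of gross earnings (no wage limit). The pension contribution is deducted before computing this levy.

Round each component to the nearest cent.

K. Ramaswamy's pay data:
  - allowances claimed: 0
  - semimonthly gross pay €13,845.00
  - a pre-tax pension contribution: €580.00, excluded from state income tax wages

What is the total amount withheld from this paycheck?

State Income Tax: taxable = €13,845.00 − €580.00 = €13,265.00
  €1,412.52 + 29.08% × (€13,265.00 − €12,000.00) = €1,412.52 + 29.08% × €1,265.00 = €1,780.38
Unemployment Insurance: 4% × €13,265.00 = €530.60
Total: €1,780.38 + €530.60 = €2,310.98

€2,310.98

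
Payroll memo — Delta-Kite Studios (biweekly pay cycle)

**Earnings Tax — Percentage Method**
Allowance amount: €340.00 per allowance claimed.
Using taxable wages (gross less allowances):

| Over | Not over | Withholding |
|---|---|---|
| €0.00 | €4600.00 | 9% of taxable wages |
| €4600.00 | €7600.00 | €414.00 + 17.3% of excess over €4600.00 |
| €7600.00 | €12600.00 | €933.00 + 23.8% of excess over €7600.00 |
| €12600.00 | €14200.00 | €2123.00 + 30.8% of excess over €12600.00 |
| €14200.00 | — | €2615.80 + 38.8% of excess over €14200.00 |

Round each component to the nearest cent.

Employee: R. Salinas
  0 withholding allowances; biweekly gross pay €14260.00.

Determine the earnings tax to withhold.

Earnings Tax: taxable = €14260.00
  €2615.80 + 38.8% × (€14260.00 − €14200.00) = €2615.80 + 38.8% × €60.00 = €2639.08

€2639.08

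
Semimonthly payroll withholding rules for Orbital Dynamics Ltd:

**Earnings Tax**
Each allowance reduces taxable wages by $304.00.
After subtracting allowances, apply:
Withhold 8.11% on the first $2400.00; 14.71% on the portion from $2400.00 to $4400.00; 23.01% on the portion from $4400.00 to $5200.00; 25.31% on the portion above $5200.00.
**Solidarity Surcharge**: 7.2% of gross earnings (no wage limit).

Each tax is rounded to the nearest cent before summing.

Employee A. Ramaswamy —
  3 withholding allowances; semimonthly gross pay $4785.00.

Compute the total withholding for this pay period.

Earnings Tax: taxable = $4785.00 − 3×$304.00 = $3873.00
  $194.64 + 14.71% × ($3873.00 − $2400.00) = $194.64 + 14.71% × $1473.00 = $411.32
Solidarity Surcharge: 7.2% × $4785.00 = $344.52
Total: $411.32 + $344.52 = $755.84

$755.84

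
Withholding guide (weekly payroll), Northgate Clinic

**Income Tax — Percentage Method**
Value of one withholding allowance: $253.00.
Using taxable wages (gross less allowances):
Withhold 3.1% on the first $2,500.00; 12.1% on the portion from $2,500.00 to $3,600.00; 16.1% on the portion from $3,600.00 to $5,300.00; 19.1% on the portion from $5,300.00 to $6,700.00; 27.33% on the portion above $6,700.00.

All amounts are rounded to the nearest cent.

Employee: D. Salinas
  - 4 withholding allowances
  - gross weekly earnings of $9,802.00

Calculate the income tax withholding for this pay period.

$1,322.90

Income Tax: taxable = $9,802.00 − 4×$253.00 = $8,790.00
  $751.70 + 27.33% × ($8,790.00 − $6,700.00) = $751.70 + 27.33% × $2,090.00 = $1,322.90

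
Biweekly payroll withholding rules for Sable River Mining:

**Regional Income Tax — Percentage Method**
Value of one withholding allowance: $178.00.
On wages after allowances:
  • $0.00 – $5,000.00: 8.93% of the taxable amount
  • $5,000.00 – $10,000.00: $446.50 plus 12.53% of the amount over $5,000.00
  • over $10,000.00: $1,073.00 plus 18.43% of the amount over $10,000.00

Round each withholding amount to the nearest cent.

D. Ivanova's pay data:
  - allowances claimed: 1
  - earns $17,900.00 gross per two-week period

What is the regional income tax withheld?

Regional Income Tax: taxable = $17,900.00 − 1×$178.00 = $17,722.00
  $1,073.00 + 18.43% × ($17,722.00 − $10,000.00) = $1,073.00 + 18.43% × $7,722.00 = $2,496.16

$2,496.16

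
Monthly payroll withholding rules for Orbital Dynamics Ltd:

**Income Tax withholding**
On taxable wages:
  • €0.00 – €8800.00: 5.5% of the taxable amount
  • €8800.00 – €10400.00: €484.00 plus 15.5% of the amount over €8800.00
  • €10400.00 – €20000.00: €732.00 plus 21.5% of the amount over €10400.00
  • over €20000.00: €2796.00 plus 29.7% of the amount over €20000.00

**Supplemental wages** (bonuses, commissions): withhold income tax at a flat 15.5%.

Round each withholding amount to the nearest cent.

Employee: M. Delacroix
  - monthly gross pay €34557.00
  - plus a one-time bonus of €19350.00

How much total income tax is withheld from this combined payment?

Income Tax: taxable = €34557.00
  €2796.00 + 29.7% × (€34557.00 − €20000.00) = €2796.00 + 29.7% × €14557.00 = €7119.43
Supplemental (15.5% flat on bonus): 15.5% × €19350.00 = €2999.25
Total income tax: €7119.43 + €2999.25 = €10118.68

€10118.68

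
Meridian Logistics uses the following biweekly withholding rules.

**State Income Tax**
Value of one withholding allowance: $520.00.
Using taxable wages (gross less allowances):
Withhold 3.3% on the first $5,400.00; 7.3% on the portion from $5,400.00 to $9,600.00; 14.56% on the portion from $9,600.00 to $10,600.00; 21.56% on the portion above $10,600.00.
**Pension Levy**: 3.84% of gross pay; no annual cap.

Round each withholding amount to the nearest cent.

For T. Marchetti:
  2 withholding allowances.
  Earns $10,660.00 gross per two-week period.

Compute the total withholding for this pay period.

$897.05

State Income Tax: taxable = $10,660.00 − 2×$520.00 = $9,620.00
  $484.80 + 14.56% × ($9,620.00 − $9,600.00) = $484.80 + 14.56% × $20.00 = $487.71
Pension Levy: 3.84% × $10,660.00 = $409.34
Total: $487.71 + $409.34 = $897.05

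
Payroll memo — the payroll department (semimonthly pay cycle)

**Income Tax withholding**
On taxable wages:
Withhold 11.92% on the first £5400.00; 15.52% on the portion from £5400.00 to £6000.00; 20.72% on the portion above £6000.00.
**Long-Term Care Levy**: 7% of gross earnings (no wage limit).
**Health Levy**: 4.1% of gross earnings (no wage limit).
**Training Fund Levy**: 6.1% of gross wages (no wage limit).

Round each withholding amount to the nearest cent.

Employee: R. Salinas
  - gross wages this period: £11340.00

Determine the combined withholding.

Income Tax: taxable = £11340.00
  £736.80 + 20.72% × (£11340.00 − £6000.00) = £736.80 + 20.72% × £5340.00 = £1843.25
Long-Term Care Levy: 7% × £11340.00 = £793.80
Health Levy: 4.1% × £11340.00 = £464.94
Training Fund Levy: 6.1% × £11340.00 = £691.74
Total: £1843.25 + £793.80 + £464.94 + £691.74 = £3793.73

£3793.73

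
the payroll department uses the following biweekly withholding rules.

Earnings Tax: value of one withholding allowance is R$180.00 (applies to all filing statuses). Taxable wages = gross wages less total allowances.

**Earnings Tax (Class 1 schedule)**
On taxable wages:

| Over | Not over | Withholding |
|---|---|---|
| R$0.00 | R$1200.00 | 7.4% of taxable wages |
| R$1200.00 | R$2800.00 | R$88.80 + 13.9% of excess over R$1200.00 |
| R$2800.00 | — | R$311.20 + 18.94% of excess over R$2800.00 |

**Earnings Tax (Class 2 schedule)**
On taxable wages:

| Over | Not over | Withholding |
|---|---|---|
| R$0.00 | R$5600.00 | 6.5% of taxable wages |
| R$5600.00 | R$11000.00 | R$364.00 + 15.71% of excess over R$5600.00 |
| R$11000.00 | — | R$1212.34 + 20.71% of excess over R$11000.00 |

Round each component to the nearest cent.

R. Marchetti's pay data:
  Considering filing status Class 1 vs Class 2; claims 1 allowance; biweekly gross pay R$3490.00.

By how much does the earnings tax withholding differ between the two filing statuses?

Earnings Tax (Class 1): taxable = R$3490.00 − 1×R$180.00 = R$3310.00
  R$311.20 + 18.94% × (R$3310.00 − R$2800.00) = R$311.20 + 18.94% × R$510.00 = R$407.79
Earnings Tax (Class 2): taxable = R$3490.00 − 1×R$180.00 = R$3310.00
  6.5% × R$3310.00 = R$215.15
Difference: |R$407.79 − R$215.15| = R$192.64 (higher under Class 1)

R$192.64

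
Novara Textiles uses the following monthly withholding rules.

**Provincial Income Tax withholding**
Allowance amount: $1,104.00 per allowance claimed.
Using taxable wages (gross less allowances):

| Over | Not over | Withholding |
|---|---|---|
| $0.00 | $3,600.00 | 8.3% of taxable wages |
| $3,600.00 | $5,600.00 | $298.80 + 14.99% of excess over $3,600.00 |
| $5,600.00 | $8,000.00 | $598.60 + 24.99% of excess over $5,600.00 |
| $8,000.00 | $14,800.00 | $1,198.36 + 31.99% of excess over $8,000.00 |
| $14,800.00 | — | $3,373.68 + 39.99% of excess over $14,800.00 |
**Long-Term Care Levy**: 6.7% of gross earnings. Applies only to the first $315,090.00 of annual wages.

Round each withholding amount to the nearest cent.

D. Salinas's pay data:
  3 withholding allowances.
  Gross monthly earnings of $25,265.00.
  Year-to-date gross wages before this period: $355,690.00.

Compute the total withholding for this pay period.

Provincial Income Tax: taxable = $25,265.00 − 3×$1,104.00 = $21,953.00
  $3,373.68 + 39.99% × ($21,953.00 − $14,800.00) = $3,373.68 + 39.99% × $7,153.00 = $6,234.16
Long-Term Care Levy: YTD $355,690.00 ≥ cap $315,090.00 → $0.00
Total: $6,234.16 + $0.00 = $6,234.16

$6,234.16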